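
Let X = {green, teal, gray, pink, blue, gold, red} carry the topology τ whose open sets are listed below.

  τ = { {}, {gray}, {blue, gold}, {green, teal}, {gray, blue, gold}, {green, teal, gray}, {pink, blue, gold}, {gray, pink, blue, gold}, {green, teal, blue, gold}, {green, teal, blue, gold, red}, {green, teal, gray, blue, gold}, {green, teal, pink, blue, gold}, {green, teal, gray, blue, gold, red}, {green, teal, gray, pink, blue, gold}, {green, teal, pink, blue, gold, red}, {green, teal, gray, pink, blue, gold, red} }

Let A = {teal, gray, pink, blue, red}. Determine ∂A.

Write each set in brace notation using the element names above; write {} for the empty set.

interior: largest open inside A is {gray} (from {}, {gray})
cl via duality: int({green, gold}) = {}, so X∖{} = {green, teal, gray, pink, blue, gold, red}
cl∖int = {green, teal, pink, blue, gold, red}

{green, teal, pink, blue, gold, red}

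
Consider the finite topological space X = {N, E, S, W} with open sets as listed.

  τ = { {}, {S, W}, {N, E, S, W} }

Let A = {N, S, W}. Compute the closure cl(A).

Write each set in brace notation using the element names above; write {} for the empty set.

{N, E, S, W}

complement {E}; its interior {}; cl(A) = X∖{} = {N, E, S, W}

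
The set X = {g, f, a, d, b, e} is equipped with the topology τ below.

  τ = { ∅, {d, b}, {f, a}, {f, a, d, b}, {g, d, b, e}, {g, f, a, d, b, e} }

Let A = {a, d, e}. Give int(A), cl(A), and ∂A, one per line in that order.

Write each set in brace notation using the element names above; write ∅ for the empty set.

int(A) = ∅
cl(A)  = {g, f, a, d, b, e}
∂A     = {g, f, a, d, b, e}

open subsets of A: ∅; so int(A) = ∅
closure: X∖int(X∖A) = X∖∅ = {g, f, a, d, b, e}
∂A = {g, f, a, d, b, e} minus ∅ = {g, f, a, d, b, e}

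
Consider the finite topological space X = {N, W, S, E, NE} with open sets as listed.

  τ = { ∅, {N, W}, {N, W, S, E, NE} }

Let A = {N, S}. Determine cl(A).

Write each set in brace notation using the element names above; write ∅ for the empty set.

{N, W, S, E, NE}

closure: X∖int(X∖A) = X∖∅ = {N, W, S, E, NE}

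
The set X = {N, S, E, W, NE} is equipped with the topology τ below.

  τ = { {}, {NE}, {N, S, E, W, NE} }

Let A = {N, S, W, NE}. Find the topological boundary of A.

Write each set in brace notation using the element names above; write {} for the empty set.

U open, U⊆A: {}, {NE}. int(A) = ⋃ = {NE}
X∖A={E}, int(X∖A)={}, hence cl(A)={N, S, E, W, NE}
∂A: remove int from cl → {N, S, E, W}

{N, S, E, W}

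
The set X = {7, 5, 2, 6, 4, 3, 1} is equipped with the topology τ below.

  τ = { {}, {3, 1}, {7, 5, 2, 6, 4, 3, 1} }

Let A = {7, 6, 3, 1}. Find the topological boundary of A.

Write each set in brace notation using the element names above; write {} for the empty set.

{7, 5, 2, 6, 4}

U open, U⊆A: {}, {3, 1}. int(A) = ⋃ = {3, 1}
X∖A={5, 2, 4}, int(X∖A)={}, hence cl(A)={7, 5, 2, 6, 4, 3, 1}
∂A: remove int from cl → {7, 5, 2, 6, 4}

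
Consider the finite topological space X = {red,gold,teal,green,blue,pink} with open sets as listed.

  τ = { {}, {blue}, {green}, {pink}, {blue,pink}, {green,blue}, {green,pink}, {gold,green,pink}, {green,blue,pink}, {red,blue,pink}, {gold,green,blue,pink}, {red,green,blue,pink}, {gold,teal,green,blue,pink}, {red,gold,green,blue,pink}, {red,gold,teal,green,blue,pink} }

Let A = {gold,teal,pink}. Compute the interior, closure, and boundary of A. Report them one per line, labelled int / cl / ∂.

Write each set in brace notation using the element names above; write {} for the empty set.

int(A) = {pink}
cl(A)  = {red,gold,teal,pink}
∂A     = {red,gold,teal}

opens ⊆ A: {}, {pink}; union → int = {pink}
complement {red,green,blue}; its interior {green,blue}; cl(A) = X∖{green,blue} = {red,gold,teal,pink}
boundary = {red,gold,teal,pink} ∖ {pink} = {red,gold,teal}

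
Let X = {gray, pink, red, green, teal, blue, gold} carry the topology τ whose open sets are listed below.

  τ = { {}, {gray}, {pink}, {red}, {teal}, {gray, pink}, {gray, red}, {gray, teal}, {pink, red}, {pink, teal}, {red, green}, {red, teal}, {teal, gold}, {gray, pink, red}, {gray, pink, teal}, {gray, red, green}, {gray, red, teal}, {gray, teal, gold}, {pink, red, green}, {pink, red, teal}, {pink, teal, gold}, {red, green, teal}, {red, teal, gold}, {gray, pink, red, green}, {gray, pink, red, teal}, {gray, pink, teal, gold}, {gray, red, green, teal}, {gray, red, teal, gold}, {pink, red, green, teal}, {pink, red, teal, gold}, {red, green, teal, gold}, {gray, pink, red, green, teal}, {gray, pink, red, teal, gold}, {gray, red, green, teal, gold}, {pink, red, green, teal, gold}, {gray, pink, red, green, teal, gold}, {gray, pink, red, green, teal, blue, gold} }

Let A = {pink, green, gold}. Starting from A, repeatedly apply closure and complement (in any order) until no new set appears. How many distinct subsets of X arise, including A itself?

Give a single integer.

8

cl via duality: int({gray, red, teal, blue}) = {gray, red, teal}, so X∖{gray, red, teal} = {pink, green, blue, gold}
Write k for closure, c for complement:
  1. A     = {pink, green, gold}
  2. kA    = {pink, green, blue, gold}
  3. cA    = {gray, red, teal, blue}
  4. ckA   = {gray, red, teal}
  5. kcA   = {gray, red, green, teal, blue, gold}
  6. ckcA  = {pink}
  7. kckcA = {pink, blue}
  8. ckckcA = {gray, red, green, teal, gold}
applying k or c yields no new set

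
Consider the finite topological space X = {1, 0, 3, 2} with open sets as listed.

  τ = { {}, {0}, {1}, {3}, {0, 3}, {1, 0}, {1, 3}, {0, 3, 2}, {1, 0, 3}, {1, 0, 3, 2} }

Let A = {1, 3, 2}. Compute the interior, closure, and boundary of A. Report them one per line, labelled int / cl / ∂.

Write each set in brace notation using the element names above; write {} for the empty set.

int(A) = {1, 3}
cl(A)  = {1, 3, 2}
∂A     = {2}

U open, U⊆A: {}, {3}, {1}, {1, 3}. int(A) = ⋃ = {1, 3}
X∖A={0}, int(X∖A)={0}, hence cl(A)={1, 3, 2}
∂A: remove int from cl → {2}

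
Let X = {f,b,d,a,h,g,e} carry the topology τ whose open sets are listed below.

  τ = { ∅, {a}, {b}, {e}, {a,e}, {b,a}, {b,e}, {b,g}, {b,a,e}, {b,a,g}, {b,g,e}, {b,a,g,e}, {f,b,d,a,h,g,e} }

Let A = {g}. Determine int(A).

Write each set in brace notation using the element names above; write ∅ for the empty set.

∅

opens ⊆ A: ∅; union → int = ∅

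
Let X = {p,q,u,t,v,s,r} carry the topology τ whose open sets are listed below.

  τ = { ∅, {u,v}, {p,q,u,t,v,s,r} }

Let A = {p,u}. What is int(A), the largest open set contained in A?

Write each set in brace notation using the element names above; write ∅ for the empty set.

opens ⊆ A: ∅; union → int = ∅

∅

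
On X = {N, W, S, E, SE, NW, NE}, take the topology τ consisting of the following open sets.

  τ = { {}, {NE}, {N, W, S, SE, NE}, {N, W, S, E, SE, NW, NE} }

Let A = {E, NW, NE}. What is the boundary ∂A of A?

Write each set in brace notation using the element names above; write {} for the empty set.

{N, W, S, E, SE, NW}

interior: largest open inside A is {NE} (from {}, {NE})
cl via duality: int({N, W, S, SE}) = {}, so X∖{} = {N, W, S, E, SE, NW, NE}
cl∖int = {N, W, S, E, SE, NW}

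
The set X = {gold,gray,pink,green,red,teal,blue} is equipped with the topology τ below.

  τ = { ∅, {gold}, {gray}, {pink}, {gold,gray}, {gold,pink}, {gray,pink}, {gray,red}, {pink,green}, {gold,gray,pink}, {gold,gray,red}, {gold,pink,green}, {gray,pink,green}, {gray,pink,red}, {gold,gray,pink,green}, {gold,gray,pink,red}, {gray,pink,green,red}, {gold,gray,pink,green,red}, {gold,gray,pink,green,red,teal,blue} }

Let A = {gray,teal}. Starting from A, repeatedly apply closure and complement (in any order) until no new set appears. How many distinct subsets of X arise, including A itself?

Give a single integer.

8

cl via duality: int({gold,pink,green,red,blue}) = {gold,pink,green}, so X∖{gold,pink,green} = {gray,red,teal,blue}
Write k for closure, c for complement:
  1. A     = {gray,teal}
  2. kA    = {gray,red,teal,blue}
  3. cA    = {gold,pink,green,red,blue}
  4. ckA   = {gold,pink,green}
  5. kcA   = {gold,pink,green,red,teal,blue}
  6. kckA  = {gold,pink,green,teal,blue}
  7. ckcA  = {gray}
  8. ckckA = {gray,red}
applying k or c yields no new set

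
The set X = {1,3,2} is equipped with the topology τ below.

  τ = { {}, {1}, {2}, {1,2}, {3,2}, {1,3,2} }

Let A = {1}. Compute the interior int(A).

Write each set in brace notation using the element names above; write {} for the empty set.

open subsets of A: {}, {1}; so int(A) = {1}

{1}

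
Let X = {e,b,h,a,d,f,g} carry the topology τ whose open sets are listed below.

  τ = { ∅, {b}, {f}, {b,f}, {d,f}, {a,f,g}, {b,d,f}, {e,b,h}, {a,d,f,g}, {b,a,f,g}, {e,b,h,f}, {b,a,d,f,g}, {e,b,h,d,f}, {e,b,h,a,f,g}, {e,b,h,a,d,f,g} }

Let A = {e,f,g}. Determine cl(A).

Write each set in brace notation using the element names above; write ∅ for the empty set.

X∖A={b,h,a,d}, int(X∖A)={b}, hence cl(A)={e,h,a,d,f,g}

{e,h,a,d,f,g}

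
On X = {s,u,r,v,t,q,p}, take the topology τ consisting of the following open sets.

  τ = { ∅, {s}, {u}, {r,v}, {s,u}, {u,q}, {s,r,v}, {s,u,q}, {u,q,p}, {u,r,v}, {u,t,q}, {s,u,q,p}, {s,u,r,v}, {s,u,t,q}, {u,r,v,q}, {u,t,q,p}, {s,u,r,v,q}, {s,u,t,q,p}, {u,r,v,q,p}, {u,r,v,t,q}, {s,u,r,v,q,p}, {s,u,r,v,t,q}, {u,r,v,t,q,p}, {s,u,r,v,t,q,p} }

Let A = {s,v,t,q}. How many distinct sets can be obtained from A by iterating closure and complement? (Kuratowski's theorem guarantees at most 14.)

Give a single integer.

complement {u,r,p}; its interior {u}; cl(A) = X∖{u} = {s,r,v,t,q,p}
With k = closure, c = complement:
  1. A     = {s,v,t,q}
  2. kA    = {s,r,v,t,q,p}
  3. cA    = {u,r,p}
  4. ckA   = {u}
  5. kcA   = {u,r,v,t,q,p}
  6. kckA  = {u,t,q,p}
  7. ckcA  = {s}
  8. ckckA = {s,r,v}
k, c of each give nothing new

8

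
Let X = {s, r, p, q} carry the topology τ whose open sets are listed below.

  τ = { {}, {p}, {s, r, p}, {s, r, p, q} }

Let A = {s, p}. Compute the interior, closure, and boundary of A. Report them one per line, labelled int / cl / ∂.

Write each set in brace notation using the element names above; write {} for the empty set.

opens ⊆ A: {}, {p}; union → int = {p}
complement {r, q}; its interior {}; cl(A) = X∖{} = {s, r, p, q}
boundary = {s, r, p, q} ∖ {p} = {s, r, q}

int(A) = {p}
cl(A)  = {s, r, p, q}
∂A     = {s, r, q}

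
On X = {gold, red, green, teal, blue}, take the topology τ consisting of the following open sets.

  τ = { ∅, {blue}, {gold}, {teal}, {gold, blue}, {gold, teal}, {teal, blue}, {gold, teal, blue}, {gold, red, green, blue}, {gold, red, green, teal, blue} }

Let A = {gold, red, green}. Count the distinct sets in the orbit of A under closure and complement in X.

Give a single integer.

4

closure: X∖int(X∖A) = X∖{teal, blue} = {gold, red, green}
Let k=closure and c=complement:
  1. A     = {gold, red, green}
  2. cA    = {teal, blue}
  3. kcA   = {red, green, teal, blue}
  4. ckcA  = {gold}
— saturated at 4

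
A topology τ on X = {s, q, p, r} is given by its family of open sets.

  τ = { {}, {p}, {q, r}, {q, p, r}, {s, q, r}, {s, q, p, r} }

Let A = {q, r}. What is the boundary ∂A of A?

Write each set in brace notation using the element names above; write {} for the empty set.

{s}

opens ⊆ A: {}, {q, r}; union → int = {q, r}
complement {s, p}; its interior {p}; cl(A) = X∖{p} = {s, q, r}
boundary = {s, q, r} ∖ {q, r} = {s}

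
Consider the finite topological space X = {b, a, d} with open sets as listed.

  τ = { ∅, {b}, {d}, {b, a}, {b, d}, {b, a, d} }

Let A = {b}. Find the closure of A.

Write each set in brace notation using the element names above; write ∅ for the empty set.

{b, a}

X∖A={a, d}, int(X∖A)={d}, hence cl(A)={b, a}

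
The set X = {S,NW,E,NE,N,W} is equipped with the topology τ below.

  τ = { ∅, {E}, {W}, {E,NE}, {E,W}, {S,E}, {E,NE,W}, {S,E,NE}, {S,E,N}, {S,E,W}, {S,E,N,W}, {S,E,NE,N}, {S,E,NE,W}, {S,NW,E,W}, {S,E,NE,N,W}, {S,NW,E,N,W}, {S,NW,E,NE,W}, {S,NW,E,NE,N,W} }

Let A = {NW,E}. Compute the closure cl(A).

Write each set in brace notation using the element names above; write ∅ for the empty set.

X∖A={S,NE,N,W}, int(X∖A)={W}, hence cl(A)={S,NW,E,NE,N}

{S,NW,E,NE,N}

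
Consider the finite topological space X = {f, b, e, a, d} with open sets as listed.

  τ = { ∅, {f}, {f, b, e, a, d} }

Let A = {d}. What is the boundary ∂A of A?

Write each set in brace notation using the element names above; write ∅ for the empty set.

{b, e, a, d}

U open, U⊆A: ∅. int(A) = ⋃ = ∅
X∖A={f, b, e, a}, int(X∖A)={f}, hence cl(A)={b, e, a, d}
∂A: remove int from cl → {b, e, a, d}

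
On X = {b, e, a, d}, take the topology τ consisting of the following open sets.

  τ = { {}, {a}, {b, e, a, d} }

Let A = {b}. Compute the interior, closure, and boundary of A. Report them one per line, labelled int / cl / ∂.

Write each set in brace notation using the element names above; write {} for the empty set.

opens ⊆ A: {}; union → int = {}
complement {e, a, d}; its interior {a}; cl(A) = X∖{a} = {b, e, d}
boundary = {b, e, d} ∖ {} = {b, e, d}

int(A) = {}
cl(A)  = {b, e, d}
∂A     = {b, e, d}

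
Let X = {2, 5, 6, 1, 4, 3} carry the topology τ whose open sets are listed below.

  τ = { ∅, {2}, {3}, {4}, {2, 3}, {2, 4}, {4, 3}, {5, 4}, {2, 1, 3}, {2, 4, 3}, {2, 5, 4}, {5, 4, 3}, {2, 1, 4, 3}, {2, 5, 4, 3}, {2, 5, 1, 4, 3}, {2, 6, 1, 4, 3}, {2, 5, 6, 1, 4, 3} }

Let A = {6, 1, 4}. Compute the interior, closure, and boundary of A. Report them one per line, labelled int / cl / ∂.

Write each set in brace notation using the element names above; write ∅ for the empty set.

open subsets of A: ∅, {4}; so int(A) = {4}
closure: X∖int(X∖A) = X∖{2, 3} = {5, 6, 1, 4}
∂A = {5, 6, 1, 4} minus {4} = {5, 6, 1}

int(A) = {4}
cl(A)  = {5, 6, 1, 4}
∂A     = {5, 6, 1}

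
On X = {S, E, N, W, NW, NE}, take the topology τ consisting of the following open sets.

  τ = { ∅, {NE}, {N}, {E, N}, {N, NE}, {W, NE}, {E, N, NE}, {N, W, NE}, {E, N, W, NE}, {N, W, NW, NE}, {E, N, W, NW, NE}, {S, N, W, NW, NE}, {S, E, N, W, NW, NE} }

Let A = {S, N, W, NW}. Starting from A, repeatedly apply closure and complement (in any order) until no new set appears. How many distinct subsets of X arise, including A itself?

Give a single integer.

10

cl via duality: int({E, NE}) = {NE}, so X∖{NE} = {S, E, N, W, NW}
Write k for closure, c for complement:
  1. A     = {S, N, W, NW}
  2. kA    = {S, E, N, W, NW}
  3. cA    = {E, NE}
  4. ckA   = {NE}
  5. kcA   = {S, E, W, NW, NE}
  6. kckA  = {S, W, NW, NE}
  7. ckcA  = {N}
  8. ckckA = {E, N}
  9. kckcA = {S, E, N, NW}
  10. ckckcA = {W, NE}
applying k or c yields no new set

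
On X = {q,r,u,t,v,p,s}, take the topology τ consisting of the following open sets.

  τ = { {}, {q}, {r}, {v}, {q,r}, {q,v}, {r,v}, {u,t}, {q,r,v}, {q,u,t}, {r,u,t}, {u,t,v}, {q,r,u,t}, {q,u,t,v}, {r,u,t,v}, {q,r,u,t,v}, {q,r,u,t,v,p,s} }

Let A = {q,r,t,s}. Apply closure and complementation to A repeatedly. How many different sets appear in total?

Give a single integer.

X∖A={u,v,p}, int(X∖A)={v}, hence cl(A)={q,r,u,t,p,s}
Orbit (k=closure, c=complement):
  1. A     = {q,r,t,s}
  2. kA    = {q,r,u,t,p,s}
  3. cA    = {u,v,p}
  4. ckA   = {v}
  5. kcA   = {u,t,v,p,s}
  6. kckA  = {v,p,s}
  7. ckcA  = {q,r}
  8. ckckA = {q,r,u,t}
  9. kckcA = {q,r,p,s}
  10. ckckcA = {u,t,v}
(closed under both — stop)

10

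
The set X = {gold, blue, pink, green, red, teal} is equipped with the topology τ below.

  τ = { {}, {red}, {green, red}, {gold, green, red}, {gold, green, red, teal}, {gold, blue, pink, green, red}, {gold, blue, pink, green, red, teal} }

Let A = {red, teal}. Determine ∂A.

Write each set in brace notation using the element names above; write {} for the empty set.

{gold, blue, pink, green, teal}

open subsets of A: {}, {red}; so int(A) = {red}
closure: X∖int(X∖A) = X∖{} = {gold, blue, pink, green, red, teal}
∂A = {gold, blue, pink, green, red, teal} minus {red} = {gold, blue, pink, green, teal}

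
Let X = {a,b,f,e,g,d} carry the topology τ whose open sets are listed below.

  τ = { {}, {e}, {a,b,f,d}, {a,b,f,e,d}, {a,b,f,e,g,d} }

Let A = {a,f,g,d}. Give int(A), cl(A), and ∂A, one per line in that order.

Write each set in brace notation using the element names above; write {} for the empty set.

U open, U⊆A: {}. int(A) = ⋃ = {}
X∖A={b,e}, int(X∖A)={e}, hence cl(A)={a,b,f,g,d}
∂A: remove int from cl → {a,b,f,g,d}

int(A) = {}
cl(A)  = {a,b,f,g,d}
∂A     = {a,b,f,g,d}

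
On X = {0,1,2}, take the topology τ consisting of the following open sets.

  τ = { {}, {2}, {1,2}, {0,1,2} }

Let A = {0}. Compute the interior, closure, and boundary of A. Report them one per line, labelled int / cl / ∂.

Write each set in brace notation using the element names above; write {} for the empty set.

int(A) = {}
cl(A)  = {0}
∂A     = {0}

opens ⊆ A: {}; union → int = {}
complement {1,2}; its interior {1,2}; cl(A) = X∖{1,2} = {0}
boundary = {0} ∖ {} = {0}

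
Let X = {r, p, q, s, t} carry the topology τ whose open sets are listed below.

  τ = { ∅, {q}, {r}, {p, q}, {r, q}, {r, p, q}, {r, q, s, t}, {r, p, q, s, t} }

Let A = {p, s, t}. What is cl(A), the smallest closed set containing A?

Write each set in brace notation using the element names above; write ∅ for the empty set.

complement {r, q}; its interior {r, q}; cl(A) = X∖{r, q} = {p, s, t}

{p, s, t}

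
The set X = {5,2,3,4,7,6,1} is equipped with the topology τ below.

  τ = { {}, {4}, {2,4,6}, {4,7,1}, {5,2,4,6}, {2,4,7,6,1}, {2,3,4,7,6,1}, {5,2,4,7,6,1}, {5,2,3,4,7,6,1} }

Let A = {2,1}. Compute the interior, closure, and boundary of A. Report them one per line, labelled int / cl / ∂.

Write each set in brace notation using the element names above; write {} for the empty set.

opens ⊆ A: {}; union → int = {}
complement {5,3,4,7,6}; its interior {4}; cl(A) = X∖{4} = {5,2,3,7,6,1}
boundary = {5,2,3,7,6,1} ∖ {} = {5,2,3,7,6,1}

int(A) = {}
cl(A)  = {5,2,3,7,6,1}
∂A     = {5,2,3,7,6,1}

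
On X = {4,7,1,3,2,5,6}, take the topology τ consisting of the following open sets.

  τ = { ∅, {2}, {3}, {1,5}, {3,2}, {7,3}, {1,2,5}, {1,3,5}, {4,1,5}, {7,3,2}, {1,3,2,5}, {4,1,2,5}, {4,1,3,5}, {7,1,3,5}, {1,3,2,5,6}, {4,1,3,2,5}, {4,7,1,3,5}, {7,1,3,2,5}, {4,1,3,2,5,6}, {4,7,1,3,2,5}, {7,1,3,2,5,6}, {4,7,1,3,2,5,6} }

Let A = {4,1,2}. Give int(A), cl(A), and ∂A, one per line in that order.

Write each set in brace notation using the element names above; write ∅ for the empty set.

int(A) = {2}
cl(A)  = {4,1,2,5,6}
∂A     = {4,1,5,6}

open subsets of A: ∅, {2}; so int(A) = {2}
closure: X∖int(X∖A) = X∖{7,3} = {4,1,2,5,6}
∂A = {4,1,2,5,6} minus {2} = {4,1,5,6}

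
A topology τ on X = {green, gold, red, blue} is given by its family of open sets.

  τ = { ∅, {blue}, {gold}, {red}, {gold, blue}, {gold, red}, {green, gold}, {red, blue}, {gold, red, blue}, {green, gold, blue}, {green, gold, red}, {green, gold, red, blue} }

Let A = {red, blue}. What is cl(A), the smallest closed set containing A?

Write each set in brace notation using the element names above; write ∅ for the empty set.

{red, blue}

closure: X∖int(X∖A) = X∖{green, gold} = {red, blue}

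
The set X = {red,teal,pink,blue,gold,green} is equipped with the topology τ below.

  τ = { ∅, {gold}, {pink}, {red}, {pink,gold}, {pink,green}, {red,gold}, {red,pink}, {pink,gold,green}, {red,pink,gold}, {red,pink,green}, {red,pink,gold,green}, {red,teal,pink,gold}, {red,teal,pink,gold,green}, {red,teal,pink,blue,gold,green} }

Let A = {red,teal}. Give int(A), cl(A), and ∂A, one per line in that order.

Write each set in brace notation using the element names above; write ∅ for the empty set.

opens ⊆ A: ∅, {red}; union → int = {red}
complement {pink,blue,gold,green}; its interior {pink,gold,green}; cl(A) = X∖{pink,gold,green} = {red,teal,blue}
boundary = {red,teal,blue} ∖ {red} = {teal,blue}

int(A) = {red}
cl(A)  = {red,teal,blue}
∂A     = {teal,blue}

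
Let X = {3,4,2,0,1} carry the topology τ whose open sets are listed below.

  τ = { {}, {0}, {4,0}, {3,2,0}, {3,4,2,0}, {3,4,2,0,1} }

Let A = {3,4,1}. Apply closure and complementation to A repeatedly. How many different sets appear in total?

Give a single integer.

6

closure: X∖int(X∖A) = X∖{0} = {3,4,2,1}
Let k=closure and c=complement:
  1. A     = {3,4,1}
  2. kA    = {3,4,2,1}
  3. cA    = {2,0}
  4. ckA   = {0}
  5. kcA   = {3,4,2,0,1}
  6. ckcA  = {}
— saturated at 6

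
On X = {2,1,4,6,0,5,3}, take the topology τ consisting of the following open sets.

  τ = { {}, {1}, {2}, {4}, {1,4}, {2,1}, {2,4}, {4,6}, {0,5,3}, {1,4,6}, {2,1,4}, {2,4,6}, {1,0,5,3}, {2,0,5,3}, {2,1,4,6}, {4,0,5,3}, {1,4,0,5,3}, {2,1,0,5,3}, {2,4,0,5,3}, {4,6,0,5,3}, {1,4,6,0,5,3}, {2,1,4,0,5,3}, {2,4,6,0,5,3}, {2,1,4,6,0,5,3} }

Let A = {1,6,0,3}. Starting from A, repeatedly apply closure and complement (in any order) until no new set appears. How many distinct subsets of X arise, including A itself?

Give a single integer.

8

complement {2,4,5}; its interior {2,4}; cl(A) = X∖{2,4} = {1,6,0,5,3}
With k = closure, c = complement:
  1. A     = {1,6,0,3}
  2. kA    = {1,6,0,5,3}
  3. cA    = {2,4,5}
  4. ckA   = {2,4}
  5. kcA   = {2,4,6,0,5,3}
  6. kckA  = {2,4,6}
  7. ckcA  = {1}
  8. ckckA = {1,0,5,3}
k, c of each give nothing new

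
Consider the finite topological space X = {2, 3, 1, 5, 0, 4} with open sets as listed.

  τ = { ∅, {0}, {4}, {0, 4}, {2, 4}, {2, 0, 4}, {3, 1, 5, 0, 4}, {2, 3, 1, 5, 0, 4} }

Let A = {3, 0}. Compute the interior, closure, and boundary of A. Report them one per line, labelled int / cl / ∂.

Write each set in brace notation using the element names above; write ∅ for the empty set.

interior: largest open inside A is {0} (from ∅, {0})
cl via duality: int({2, 1, 5, 4}) = {2, 4}, so X∖{2, 4} = {3, 1, 5, 0}
cl∖int = {3, 1, 5}

int(A) = {0}
cl(A)  = {3, 1, 5, 0}
∂A     = {3, 1, 5}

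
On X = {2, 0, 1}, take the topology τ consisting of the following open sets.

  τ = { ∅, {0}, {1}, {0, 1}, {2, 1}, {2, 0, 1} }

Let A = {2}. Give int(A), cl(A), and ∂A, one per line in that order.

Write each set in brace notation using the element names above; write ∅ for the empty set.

interior: largest open inside A is ∅ (from ∅)
cl via duality: int({0, 1}) = {0, 1}, so X∖{0, 1} = {2}
cl∖int = {2}

int(A) = ∅
cl(A)  = {2}
∂A     = {2}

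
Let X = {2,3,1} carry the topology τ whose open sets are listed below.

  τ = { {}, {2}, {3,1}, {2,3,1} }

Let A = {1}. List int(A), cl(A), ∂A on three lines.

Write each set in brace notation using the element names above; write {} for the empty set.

open subsets of A: {}; so int(A) = {}
closure: X∖int(X∖A) = X∖{2} = {3,1}
∂A = {3,1} minus {} = {3,1}

int(A) = {}
cl(A)  = {3,1}
∂A     = {3,1}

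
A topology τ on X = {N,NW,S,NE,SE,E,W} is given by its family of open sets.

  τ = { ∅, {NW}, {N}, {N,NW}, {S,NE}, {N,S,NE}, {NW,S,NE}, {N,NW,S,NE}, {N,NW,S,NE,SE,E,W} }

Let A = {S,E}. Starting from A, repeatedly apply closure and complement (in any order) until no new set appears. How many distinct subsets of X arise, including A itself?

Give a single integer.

cl via duality: int({N,NW,NE,SE,W}) = {N,NW}, so X∖{N,NW} = {S,NE,SE,E,W}
Write k for closure, c for complement:
  1. A     = {S,E}
  2. kA    = {S,NE,SE,E,W}
  3. cA    = {N,NW,NE,SE,W}
  4. ckA   = {N,NW}
  5. kcA   = {N,NW,S,NE,SE,E,W}
  6. kckA  = {N,NW,SE,E,W}
  7. ckcA  = ∅
  8. ckckA = {S,NE}
applying k or c yields no new set

8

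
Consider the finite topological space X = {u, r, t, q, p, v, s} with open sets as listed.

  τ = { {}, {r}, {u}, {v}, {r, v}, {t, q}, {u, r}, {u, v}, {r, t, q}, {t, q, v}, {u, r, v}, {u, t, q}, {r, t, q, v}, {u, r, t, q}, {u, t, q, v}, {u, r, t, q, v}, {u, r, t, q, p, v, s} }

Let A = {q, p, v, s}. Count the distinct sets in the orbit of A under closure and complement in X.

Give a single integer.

X∖A={u, r, t}, int(X∖A)={u, r}, hence cl(A)={t, q, p, v, s}
Orbit (k=closure, c=complement):
  1. A     = {q, p, v, s}
  2. kA    = {t, q, p, v, s}
  3. cA    = {u, r, t}
  4. ckA   = {u, r}
  5. kcA   = {u, r, t, q, p, s}
  6. kckA  = {u, r, p, s}
  7. ckcA  = {v}
  8. ckckA = {t, q, v}
  9. kckcA = {p, v, s}
  10. ckckcA = {u, r, t, q}
(closed under both — stop)

10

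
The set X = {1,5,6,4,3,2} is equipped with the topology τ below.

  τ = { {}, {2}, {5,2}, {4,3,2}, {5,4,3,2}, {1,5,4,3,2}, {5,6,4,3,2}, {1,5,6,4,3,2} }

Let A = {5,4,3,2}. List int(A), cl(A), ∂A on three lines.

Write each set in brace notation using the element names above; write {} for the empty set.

int(A) = {5,4,3,2}
cl(A)  = {1,5,6,4,3,2}
∂A     = {1,6}

interior: largest open inside A is {5,4,3,2} (from {}, {2}, {5,2}, {4,3,2}, {5,4,3,2})
cl via duality: int({1,6}) = {}, so X∖{} = {1,5,6,4,3,2}
cl∖int = {1,6}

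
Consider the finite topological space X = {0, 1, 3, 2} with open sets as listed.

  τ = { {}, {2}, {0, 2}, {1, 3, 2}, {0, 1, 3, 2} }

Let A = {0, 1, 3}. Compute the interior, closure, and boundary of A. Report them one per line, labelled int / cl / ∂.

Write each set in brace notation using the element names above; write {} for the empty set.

int(A) = {}
cl(A)  = {0, 1, 3}
∂A     = {0, 1, 3}

open subsets of A: {}; so int(A) = {}
closure: X∖int(X∖A) = X∖{2} = {0, 1, 3}
∂A = {0, 1, 3} minus {} = {0, 1, 3}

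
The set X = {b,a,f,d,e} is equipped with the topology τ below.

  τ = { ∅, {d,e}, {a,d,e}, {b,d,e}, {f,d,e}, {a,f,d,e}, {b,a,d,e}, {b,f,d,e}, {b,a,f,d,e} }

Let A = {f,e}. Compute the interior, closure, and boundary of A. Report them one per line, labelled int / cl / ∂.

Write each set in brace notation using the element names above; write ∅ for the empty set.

opens ⊆ A: ∅; union → int = ∅
complement {b,a,d}; its interior ∅; cl(A) = X∖∅ = {b,a,f,d,e}
boundary = {b,a,f,d,e} ∖ ∅ = {b,a,f,d,e}

int(A) = ∅
cl(A)  = {b,a,f,d,e}
∂A     = {b,a,f,d,e}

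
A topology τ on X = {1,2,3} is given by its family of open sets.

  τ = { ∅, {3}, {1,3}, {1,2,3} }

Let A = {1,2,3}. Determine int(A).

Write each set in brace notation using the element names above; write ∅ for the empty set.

U open, U⊆A: ∅, {3}, {1,3}, {1,2,3}. int(A) = ⋃ = {1,2,3}

{1,2,3}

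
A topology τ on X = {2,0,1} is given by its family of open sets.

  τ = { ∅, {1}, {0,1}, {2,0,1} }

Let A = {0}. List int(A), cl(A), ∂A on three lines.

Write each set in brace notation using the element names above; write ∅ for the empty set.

int(A) = ∅
cl(A)  = {2,0}
∂A     = {2,0}

opens ⊆ A: ∅; union → int = ∅
complement {2,1}; its interior {1}; cl(A) = X∖{1} = {2,0}
boundary = {2,0} ∖ ∅ = {2,0}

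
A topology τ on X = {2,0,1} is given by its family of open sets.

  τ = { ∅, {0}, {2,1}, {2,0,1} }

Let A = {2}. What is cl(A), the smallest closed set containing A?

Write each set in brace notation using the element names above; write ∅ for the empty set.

X∖A={0,1}, int(X∖A)={0}, hence cl(A)={2,1}

{2,1}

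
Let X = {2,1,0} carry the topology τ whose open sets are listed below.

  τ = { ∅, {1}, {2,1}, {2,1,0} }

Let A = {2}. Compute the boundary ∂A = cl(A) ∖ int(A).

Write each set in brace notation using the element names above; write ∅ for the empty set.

{2,0}

opens ⊆ A: ∅; union → int = ∅
complement {1,0}; its interior {1}; cl(A) = X∖{1} = {2,0}
boundary = {2,0} ∖ ∅ = {2,0}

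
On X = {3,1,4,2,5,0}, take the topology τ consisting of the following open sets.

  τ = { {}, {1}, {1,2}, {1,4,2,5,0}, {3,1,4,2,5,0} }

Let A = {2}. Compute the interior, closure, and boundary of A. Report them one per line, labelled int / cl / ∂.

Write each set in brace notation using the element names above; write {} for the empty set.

opens ⊆ A: {}; union → int = {}
complement {3,1,4,5,0}; its interior {1}; cl(A) = X∖{1} = {3,4,2,5,0}
boundary = {3,4,2,5,0} ∖ {} = {3,4,2,5,0}

int(A) = {}
cl(A)  = {3,4,2,5,0}
∂A     = {3,4,2,5,0}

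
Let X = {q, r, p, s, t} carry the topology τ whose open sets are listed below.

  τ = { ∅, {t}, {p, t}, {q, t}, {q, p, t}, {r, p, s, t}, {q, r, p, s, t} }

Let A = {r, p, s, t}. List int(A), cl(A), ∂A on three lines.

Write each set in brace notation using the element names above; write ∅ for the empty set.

int(A) = {r, p, s, t}
cl(A)  = {q, r, p, s, t}
∂A     = {q}

interior: largest open inside A is {r, p, s, t} (from ∅, {t}, {p, t}, {r, p, s, t})
cl via duality: int({q}) = ∅, so X∖∅ = {q, r, p, s, t}
cl∖int = {q}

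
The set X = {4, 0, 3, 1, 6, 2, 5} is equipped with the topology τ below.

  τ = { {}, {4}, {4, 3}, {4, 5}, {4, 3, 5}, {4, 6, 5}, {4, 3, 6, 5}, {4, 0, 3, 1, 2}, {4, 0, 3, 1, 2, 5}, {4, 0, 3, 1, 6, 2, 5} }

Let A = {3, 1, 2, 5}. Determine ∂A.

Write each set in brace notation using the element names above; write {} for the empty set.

open subsets of A: {}; so int(A) = {}
closure: X∖int(X∖A) = X∖{4} = {0, 3, 1, 6, 2, 5}
∂A = {0, 3, 1, 6, 2, 5} minus {} = {0, 3, 1, 6, 2, 5}

{0, 3, 1, 6, 2, 5}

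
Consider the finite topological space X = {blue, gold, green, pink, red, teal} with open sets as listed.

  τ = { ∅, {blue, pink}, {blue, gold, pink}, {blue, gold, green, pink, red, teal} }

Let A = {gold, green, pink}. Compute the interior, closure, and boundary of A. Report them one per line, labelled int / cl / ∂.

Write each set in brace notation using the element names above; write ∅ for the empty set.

int(A) = ∅
cl(A)  = {blue, gold, green, pink, red, teal}
∂A     = {blue, gold, green, pink, red, teal}

interior: largest open inside A is ∅ (from ∅)
cl via duality: int({blue, red, teal}) = ∅, so X∖∅ = {blue, gold, green, pink, red, teal}
cl∖int = {blue, gold, green, pink, red, teal}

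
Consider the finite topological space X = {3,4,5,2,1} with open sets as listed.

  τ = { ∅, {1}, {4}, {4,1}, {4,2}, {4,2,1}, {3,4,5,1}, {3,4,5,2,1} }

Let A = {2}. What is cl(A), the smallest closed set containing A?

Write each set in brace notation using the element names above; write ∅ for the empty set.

{2}

closure: X∖int(X∖A) = X∖{3,4,5,1} = {2}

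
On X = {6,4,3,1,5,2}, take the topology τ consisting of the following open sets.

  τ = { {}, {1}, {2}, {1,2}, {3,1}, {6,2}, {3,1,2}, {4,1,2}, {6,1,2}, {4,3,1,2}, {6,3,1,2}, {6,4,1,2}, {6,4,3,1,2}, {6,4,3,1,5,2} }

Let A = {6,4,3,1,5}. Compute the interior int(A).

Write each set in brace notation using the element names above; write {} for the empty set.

U open, U⊆A: {}, {1}, {3,1}. int(A) = ⋃ = {3,1}

{3,1}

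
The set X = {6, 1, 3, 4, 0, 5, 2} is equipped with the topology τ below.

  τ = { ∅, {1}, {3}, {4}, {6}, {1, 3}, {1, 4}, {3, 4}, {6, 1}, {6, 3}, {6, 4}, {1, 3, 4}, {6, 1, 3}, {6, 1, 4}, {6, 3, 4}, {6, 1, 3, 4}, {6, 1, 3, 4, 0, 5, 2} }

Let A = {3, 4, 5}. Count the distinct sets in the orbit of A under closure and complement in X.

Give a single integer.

X∖A={6, 1, 0, 2}, int(X∖A)={6, 1}, hence cl(A)={3, 4, 0, 5, 2}
Orbit (k=closure, c=complement):
  1. A     = {3, 4, 5}
  2. kA    = {3, 4, 0, 5, 2}
  3. cA    = {6, 1, 0, 2}
  4. ckA   = {6, 1}
  5. kcA   = {6, 1, 0, 5, 2}
  6. ckcA  = {3, 4}
(closed under both — stop)

6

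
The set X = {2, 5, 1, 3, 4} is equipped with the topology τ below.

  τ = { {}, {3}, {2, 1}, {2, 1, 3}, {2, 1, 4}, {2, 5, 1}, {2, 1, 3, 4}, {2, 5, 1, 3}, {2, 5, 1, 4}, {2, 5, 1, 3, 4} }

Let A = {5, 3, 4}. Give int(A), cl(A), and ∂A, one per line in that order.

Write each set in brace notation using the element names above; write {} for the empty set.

int(A) = {3}
cl(A)  = {5, 3, 4}
∂A     = {5, 4}

open subsets of A: {}, {3}; so int(A) = {3}
closure: X∖int(X∖A) = X∖{2, 1} = {5, 3, 4}
∂A = {5, 3, 4} minus {3} = {5, 4}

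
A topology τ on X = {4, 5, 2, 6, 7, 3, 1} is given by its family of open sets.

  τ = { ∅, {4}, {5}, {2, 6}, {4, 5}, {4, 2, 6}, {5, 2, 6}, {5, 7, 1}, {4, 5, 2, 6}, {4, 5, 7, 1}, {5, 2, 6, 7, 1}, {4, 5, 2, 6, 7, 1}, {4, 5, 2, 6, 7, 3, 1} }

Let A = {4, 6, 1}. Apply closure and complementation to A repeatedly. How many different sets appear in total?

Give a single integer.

12

X∖A={5, 2, 7, 3}, int(X∖A)={5}, hence cl(A)={4, 2, 6, 7, 3, 1}
Orbit (k=closure, c=complement):
  1. A     = {4, 6, 1}
  2. kA    = {4, 2, 6, 7, 3, 1}
  3. cA    = {5, 2, 7, 3}
  4. ckA   = {5}
  5. kcA   = {5, 2, 6, 7, 3, 1}
  6. kckA  = {5, 7, 3, 1}
  7. ckcA  = {4}
  8. ckckA = {4, 2, 6}
  9. kckcA = {4, 3}
  10. kckckA = {4, 2, 6, 3}
  11. ckckcA = {5, 2, 6, 7, 1}
  12. ckckckA = {5, 7, 1}
(closed under both — stop)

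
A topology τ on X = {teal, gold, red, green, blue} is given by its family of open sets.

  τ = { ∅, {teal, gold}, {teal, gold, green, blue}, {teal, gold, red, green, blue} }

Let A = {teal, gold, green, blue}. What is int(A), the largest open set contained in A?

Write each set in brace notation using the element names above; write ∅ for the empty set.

{teal, gold, green, blue}

open subsets of A: ∅, {teal, gold}, {teal, gold, green, blue}; so int(A) = {teal, gold, green, blue}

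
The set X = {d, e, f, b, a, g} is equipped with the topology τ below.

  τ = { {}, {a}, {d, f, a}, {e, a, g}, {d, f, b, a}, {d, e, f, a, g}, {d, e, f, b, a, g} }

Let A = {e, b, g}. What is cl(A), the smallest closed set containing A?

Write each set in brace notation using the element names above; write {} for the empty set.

closure: X∖int(X∖A) = X∖{d, f, a} = {e, b, g}

{e, b, g}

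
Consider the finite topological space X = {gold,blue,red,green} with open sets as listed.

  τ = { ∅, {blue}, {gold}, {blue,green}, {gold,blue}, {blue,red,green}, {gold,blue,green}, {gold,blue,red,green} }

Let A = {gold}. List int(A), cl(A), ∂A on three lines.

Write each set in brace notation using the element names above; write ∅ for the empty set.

open subsets of A: ∅, {gold}; so int(A) = {gold}
closure: X∖int(X∖A) = X∖{blue,red,green} = {gold}
∂A = {gold} minus {gold} = ∅

int(A) = {gold}
cl(A)  = {gold}
∂A     = ∅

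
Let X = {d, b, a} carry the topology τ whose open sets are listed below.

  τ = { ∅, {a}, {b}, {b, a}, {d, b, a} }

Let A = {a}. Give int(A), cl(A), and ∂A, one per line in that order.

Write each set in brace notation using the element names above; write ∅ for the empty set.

int(A) = {a}
cl(A)  = {d, a}
∂A     = {d}

open subsets of A: ∅, {a}; so int(A) = {a}
closure: X∖int(X∖A) = X∖{b} = {d, a}
∂A = {d, a} minus {a} = {d}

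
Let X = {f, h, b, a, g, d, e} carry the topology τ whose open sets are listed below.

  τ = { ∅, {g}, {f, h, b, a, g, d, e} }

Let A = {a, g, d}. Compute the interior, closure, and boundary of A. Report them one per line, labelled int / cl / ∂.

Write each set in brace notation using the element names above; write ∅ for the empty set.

int(A) = {g}
cl(A)  = {f, h, b, a, g, d, e}
∂A     = {f, h, b, a, d, e}

opens ⊆ A: ∅, {g}; union → int = {g}
complement {f, h, b, e}; its interior ∅; cl(A) = X∖∅ = {f, h, b, a, g, d, e}
boundary = {f, h, b, a, g, d, e} ∖ {g} = {f, h, b, a, d, e}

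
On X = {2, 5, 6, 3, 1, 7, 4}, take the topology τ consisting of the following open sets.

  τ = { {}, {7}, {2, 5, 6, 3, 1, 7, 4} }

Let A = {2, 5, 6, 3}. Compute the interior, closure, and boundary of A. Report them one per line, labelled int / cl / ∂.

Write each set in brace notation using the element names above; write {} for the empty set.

int(A) = {}
cl(A)  = {2, 5, 6, 3, 1, 4}
∂A     = {2, 5, 6, 3, 1, 4}

interior: largest open inside A is {} (from {})
cl via duality: int({1, 7, 4}) = {7}, so X∖{7} = {2, 5, 6, 3, 1, 4}
cl∖int = {2, 5, 6, 3, 1, 4}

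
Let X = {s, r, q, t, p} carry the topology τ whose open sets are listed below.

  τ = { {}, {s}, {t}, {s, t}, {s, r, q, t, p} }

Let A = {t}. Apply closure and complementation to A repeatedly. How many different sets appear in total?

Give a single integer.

4

closure: X∖int(X∖A) = X∖{s} = {r, q, t, p}
Let k=closure and c=complement:
  1. A     = {t}
  2. kA    = {r, q, t, p}
  3. cA    = {s, r, q, p}
  4. ckA   = {s}
— saturated at 4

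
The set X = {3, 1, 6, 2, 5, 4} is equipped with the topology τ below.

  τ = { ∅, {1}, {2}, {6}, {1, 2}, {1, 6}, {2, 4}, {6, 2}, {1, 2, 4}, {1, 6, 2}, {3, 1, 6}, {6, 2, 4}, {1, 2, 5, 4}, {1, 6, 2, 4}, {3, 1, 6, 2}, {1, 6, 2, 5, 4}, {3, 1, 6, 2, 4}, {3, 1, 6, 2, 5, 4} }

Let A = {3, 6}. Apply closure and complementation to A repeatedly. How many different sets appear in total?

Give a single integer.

4

cl via duality: int({1, 2, 5, 4}) = {1, 2, 5, 4}, so X∖{1, 2, 5, 4} = {3, 6}
Write k for closure, c for complement:
  1. A     = {3, 6}
  2. cA    = {1, 2, 5, 4}
  3. kcA   = {3, 1, 2, 5, 4}
  4. ckcA  = {6}
applying k or c yields no new set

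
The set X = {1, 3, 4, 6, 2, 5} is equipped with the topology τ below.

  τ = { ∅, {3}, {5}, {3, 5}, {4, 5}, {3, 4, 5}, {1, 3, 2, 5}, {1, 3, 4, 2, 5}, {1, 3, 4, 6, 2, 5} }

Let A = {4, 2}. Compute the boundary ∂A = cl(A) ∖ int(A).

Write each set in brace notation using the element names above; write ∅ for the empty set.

{1, 4, 6, 2}

interior: largest open inside A is ∅ (from ∅)
cl via duality: int({1, 3, 6, 5}) = {3, 5}, so X∖{3, 5} = {1, 4, 6, 2}
cl∖int = {1, 4, 6, 2}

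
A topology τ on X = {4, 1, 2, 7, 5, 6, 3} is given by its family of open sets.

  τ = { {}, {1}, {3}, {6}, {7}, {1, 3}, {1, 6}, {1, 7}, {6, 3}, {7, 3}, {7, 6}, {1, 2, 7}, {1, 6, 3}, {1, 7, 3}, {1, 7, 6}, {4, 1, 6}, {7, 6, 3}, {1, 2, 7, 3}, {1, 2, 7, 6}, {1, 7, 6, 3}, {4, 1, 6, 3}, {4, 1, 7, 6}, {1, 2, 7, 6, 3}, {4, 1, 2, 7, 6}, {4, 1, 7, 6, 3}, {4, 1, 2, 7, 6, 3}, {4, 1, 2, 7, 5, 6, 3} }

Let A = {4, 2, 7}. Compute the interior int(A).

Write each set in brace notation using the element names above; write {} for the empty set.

interior: largest open inside A is {7} (from {}, {7})

{7}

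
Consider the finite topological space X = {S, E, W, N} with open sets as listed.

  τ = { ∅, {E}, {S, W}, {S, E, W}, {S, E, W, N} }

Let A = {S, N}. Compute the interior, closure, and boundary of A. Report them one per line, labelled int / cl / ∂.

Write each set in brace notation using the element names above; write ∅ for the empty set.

int(A) = ∅
cl(A)  = {S, W, N}
∂A     = {S, W, N}

open subsets of A: ∅; so int(A) = ∅
closure: X∖int(X∖A) = X∖{E} = {S, W, N}
∂A = {S, W, N} minus ∅ = {S, W, N}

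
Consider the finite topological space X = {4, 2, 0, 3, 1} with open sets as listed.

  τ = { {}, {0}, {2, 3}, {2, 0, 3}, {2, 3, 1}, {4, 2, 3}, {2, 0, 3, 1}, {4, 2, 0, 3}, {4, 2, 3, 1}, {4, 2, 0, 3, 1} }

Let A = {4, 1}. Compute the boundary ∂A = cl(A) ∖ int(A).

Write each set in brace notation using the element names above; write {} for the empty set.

{4, 1}

interior: largest open inside A is {} (from {})
cl via duality: int({2, 0, 3}) = {2, 0, 3}, so X∖{2, 0, 3} = {4, 1}
cl∖int = {4, 1}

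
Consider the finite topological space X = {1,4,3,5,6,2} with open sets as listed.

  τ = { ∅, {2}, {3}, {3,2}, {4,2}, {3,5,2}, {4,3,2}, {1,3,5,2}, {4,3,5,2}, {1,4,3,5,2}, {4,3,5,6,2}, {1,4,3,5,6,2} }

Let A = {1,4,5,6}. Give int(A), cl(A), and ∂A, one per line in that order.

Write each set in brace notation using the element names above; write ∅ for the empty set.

int(A) = ∅
cl(A)  = {1,4,5,6}
∂A     = {1,4,5,6}

opens ⊆ A: ∅; union → int = ∅
complement {3,2}; its interior {3,2}; cl(A) = X∖{3,2} = {1,4,5,6}
boundary = {1,4,5,6} ∖ ∅ = {1,4,5,6}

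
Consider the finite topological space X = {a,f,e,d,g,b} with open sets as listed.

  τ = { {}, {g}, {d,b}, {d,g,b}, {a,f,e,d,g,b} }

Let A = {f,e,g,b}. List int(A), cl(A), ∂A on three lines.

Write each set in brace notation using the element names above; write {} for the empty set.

int(A) = {g}
cl(A)  = {a,f,e,d,g,b}
∂A     = {a,f,e,d,b}

opens ⊆ A: {}, {g}; union → int = {g}
complement {a,d}; its interior {}; cl(A) = X∖{} = {a,f,e,d,g,b}
boundary = {a,f,e,d,g,b} ∖ {g} = {a,f,e,d,b}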